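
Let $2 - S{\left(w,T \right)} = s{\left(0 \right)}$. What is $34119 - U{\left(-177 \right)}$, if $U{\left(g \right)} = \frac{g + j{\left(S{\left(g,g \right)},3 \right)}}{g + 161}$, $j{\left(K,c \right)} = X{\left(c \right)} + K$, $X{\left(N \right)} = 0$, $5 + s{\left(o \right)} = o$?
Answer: $\frac{272867}{8} \approx 34108.0$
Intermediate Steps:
$s{\left(o \right)} = -5 + o$
$S{\left(w,T \right)} = 7$ ($S{\left(w,T \right)} = 2 - \left(-5 + 0\right) = 2 - -5 = 2 + 5 = 7$)
$j{\left(K,c \right)} = K$ ($j{\left(K,c \right)} = 0 + K = K$)
$U{\left(g \right)} = \frac{7 + g}{161 + g}$ ($U{\left(g \right)} = \frac{g + 7}{g + 161} = \frac{7 + g}{161 + g}$)
$34119 - U{\left(-177 \right)} = 34119 - \frac{7 - 177}{161 - 177} = 34119 - \frac{1}{-16} \left(-170\right) = 34119 - \left(- \frac{1}{16}\right) \left(-170\right) = 34119 - \frac{85}{8} = \frac{272867}{8}$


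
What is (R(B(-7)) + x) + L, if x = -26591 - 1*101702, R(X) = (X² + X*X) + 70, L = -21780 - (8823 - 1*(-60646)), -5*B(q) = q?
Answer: -5486702/25 ≈ -2.1947e+5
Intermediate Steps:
B(q) = -q/5
L = -91249 (L = -21780 - (8823 + 60646) = -21780 - 1*69469 = -21780 - 69469 = -91249)
R(X) = 70 + 2*X² (R(X) = (X² + X²) + 70 = 2*X² + 70 = 70 + 2*X²)
x = -128293 (x = -26591 - 101702 = -128293)
(R(B(-7)) + x) + L = ((70 + 2*(-⅕*(-7))²) - 128293) - 91249 = ((70 + 2*(7/5)²) - 128293) - 91249 = ((70 + 2*(49/25)) - 128293) - 91249 = ((70 + 98/25) - 128293) - 91249 = (1848/25 - 128293) - 91249 = -3205477/25 - 91249 = -5486702/25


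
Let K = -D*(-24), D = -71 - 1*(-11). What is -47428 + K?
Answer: -48868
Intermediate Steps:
D = -60 (D = -71 + 11 = -60)
K = -1440 (K = -(-60)*(-24) = -1*1440 = -1440)
-47428 + K = -47428 - 1440 = -48868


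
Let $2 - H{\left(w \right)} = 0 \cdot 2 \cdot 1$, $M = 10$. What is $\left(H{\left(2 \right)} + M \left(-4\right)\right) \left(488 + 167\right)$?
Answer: $-24890$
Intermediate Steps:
$H{\left(w \right)} = 2$ ($H{\left(w \right)} = 2 - 0 \cdot 2 \cdot 1 = 2 - 0 \cdot 1 = 2 - 0 = 2 + 0 = 2$)
$\left(H{\left(2 \right)} + M \left(-4\right)\right) \left(488 + 167\right) = \left(2 + 10 \left(-4\right)\right) \left(488 + 167\right) = \left(2 - 40\right) 655 = \left(-38\right) 655 = -24890$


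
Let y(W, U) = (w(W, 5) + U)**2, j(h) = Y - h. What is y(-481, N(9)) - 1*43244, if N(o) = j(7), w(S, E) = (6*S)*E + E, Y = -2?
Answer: 208297112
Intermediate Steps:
w(S, E) = E + 6*E*S (w(S, E) = 6*E*S + E = E + 6*E*S)
j(h) = -2 - h
N(o) = -9 (N(o) = -2 - 1*7 = -2 - 7 = -9)
y(W, U) = (5 + U + 30*W)**2 (y(W, U) = (5*(1 + 6*W) + U)**2 = ((5 + 30*W) + U)**2 = (5 + U + 30*W)**2)
y(-481, N(9)) - 1*43244 = (5 - 9 + 30*(-481))**2 - 1*43244 = (5 - 9 - 14430)**2 - 43244 = (-14434)**2 - 43244 = 208340356 - 43244 = 208297112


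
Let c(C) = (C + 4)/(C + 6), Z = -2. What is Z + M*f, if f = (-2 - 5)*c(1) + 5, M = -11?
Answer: -2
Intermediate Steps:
c(C) = (4 + C)/(6 + C)
f = 0 (f = (-2 - 5)*((4 + 1)/(6 + 1)) + 5 = -7*5/7 + 5 = -5 + 5 = 0)
Z + M*f = -2 - 11*0 = -2 + 0 = -2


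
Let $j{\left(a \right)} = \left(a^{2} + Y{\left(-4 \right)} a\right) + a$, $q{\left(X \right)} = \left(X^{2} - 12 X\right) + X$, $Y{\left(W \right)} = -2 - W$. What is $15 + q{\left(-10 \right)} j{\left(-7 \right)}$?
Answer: $5895$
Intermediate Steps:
$q{\left(X \right)} = X^{2} - 11 X$
$j{\left(a \right)} = a^{2} + 3 a$ ($j{\left(a \right)} = \left(a^{2} + \left(-2 - -4\right) a\right) + a = \left(a^{2} + \left(-2 + 4\right) a\right) + a = \left(a^{2} + 2 a\right) + a = a^{2} + 3 a$)
$15 + q{\left(-10 \right)} j{\left(-7 \right)} = 15 + - 10 \left(-11 - 10\right) \left(- 7 \left(3 - 7\right)\right) = 15 + \left(-10\right) \left(-21\right) \left(\left(-7\right) \left(-4\right)\right) = 15 + 210 \cdot 28 = 15 + 5880 = 5895$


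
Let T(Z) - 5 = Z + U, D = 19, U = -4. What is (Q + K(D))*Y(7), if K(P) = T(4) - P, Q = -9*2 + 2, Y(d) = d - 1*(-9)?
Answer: -480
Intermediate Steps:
Y(d) = 9 + d (Y(d) = d + 9 = 9 + d)
T(Z) = 1 + Z (T(Z) = 5 + (Z - 4) = 5 + (-4 + Z) = 1 + Z)
Q = -16 (Q = -18 + 2 = -16)
K(P) = 5 - P (K(P) = (1 + 4) - P = 5 - P)
(Q + K(D))*Y(7) = (-16 + (5 - 1*19))*(9 + 7) = (-16 + (5 - 19))*16 = (-16 - 14)*16 = -30*16 = -480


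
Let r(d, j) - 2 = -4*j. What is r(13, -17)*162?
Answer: 11340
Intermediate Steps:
r(d, j) = 2 - 4*j
r(13, -17)*162 = (2 - 4*(-17))*162 = (2 + 68)*162 = 70*162 = 11340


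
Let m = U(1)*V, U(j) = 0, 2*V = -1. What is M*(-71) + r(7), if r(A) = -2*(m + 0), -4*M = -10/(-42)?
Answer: 355/84 ≈ 4.2262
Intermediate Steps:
V = -1/2 (V = (1/2)*(-1) = -1/2 ≈ -0.50000)
m = 0 (m = 0*(-1/2) = 0)
M = -5/84 (M = -(-5)/(2*(-42)) = -(-5)*(-1)/(2*42) = -1/4*5/21 = -5/84 ≈ -0.059524)
r(A) = 0 (r(A) = -2*(0 + 0) = -2*0 = 0)
M*(-71) + r(7) = -5/84*(-71) + 0 = 355/84 + 0 = 355/84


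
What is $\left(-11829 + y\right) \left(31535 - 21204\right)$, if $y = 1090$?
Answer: $-110944609$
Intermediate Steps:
$\left(-11829 + y\right) \left(31535 - 21204\right) = \left(-11829 + 1090\right) \left(31535 - 21204\right) = \left(-10739\right) 10331 = -110944609$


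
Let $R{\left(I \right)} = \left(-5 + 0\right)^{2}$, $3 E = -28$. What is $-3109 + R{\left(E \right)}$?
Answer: $-3084$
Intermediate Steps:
$E = - \frac{28}{3}$ ($E = \frac{1}{3} \left(-28\right) = - \frac{28}{3} \approx -9.3333$)
$R{\left(I \right)} = 25$ ($R{\left(I \right)} = \left(-5\right)^{2} = 25$)
$-3109 + R{\left(E \right)} = -3109 + 25 = -3084$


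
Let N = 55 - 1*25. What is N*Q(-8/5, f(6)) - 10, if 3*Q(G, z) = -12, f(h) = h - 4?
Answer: -130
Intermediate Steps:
N = 30 (N = 55 - 25 = 30)
f(h) = -4 + h
Q(G, z) = -4 (Q(G, z) = (⅓)*(-12) = -4)
N*Q(-8/5, f(6)) - 10 = 30*(-4) - 10 = -120 - 10 = -130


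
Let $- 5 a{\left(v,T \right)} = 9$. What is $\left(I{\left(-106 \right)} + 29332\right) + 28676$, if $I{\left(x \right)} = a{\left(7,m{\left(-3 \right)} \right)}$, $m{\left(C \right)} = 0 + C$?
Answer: $\frac{290031}{5} \approx 58006.0$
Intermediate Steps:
$m{\left(C \right)} = C$
$a{\left(v,T \right)} = - \frac{9}{5}$ ($a{\left(v,T \right)} = \left(- \frac{1}{5}\right) 9 = - \frac{9}{5}$)
$I{\left(x \right)} = - \frac{9}{5}$
$\left(I{\left(-106 \right)} + 29332\right) + 28676 = \left(- \frac{9}{5} + 29332\right) + 28676 = \frac{146651}{5} + 28676 = \frac{290031}{5}$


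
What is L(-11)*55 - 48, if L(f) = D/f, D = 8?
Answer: -88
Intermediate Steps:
L(f) = 8/f
L(-11)*55 - 48 = (8/(-11))*55 - 48 = (8*(-1/11))*55 - 48 = -8/11*55 - 48 = -40 - 48 = -88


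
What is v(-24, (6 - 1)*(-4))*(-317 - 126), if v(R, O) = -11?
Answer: 4873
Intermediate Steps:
v(-24, (6 - 1)*(-4))*(-317 - 126) = -11*(-317 - 126) = -11*(-443) = 4873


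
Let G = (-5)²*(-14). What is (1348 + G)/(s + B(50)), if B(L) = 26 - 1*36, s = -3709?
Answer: -998/3719 ≈ -0.26835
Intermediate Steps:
B(L) = -10 (B(L) = 26 - 36 = -10)
G = -350 (G = 25*(-14) = -350)
(1348 + G)/(s + B(50)) = (1348 - 350)/(-3709 - 10) = 998/(-3719) = 998*(-1/3719) = -998/3719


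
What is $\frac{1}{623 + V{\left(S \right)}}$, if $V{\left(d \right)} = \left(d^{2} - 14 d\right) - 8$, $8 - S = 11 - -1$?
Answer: $\frac{1}{687} \approx 0.0014556$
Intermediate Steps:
$S = -4$ ($S = 8 - \left(11 - -1\right) = 8 - \left(11 + 1\right) = 8 - 12 = -4$)
$V{\left(d \right)} = -8 + d^{2} - 14 d$
$\frac{1}{623 + V{\left(S \right)}} = \frac{1}{623 - \left(-48 - 16\right)} = \frac{1}{623 + \left(-8 + 16 + 56\right)} = \frac{1}{623 + 64} = \frac{1}{687}$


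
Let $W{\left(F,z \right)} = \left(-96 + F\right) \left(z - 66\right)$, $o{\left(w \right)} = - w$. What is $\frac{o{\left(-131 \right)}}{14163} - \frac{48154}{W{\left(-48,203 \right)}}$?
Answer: $\frac{114098245}{46567944} \approx 2.4501$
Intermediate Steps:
$W{\left(F,z \right)} = \left(-96 + F\right) \left(-66 + z\right)$
$\frac{o{\left(-131 \right)}}{14163} - \frac{48154}{W{\left(-48,203 \right)}} = \frac{\left(-1\right) \left(-131\right)}{14163} - \frac{48154}{6336 - 19488 - -3168 - 9744} = 131 \cdot \frac{1}{14163} - \frac{48154}{6336 - 19488 + 3168 - 9744} = \frac{131}{14163} - \frac{48154}{-19728} = \frac{131}{14163} - - \frac{24077}{9864} = \frac{131}{14163} + \frac{24077}{9864} = \frac{114098245}{46567944}$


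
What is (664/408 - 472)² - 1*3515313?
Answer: -8567856992/2601 ≈ -3.2941e+6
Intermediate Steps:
(664/408 - 472)² - 1*3515313 = (664*(1/408) - 472)² - 3515313 = (83/51 - 472)² - 3515313 = (-23989/51)² - 3515313 = 575472121/2601 - 3515313 = -8567856992/2601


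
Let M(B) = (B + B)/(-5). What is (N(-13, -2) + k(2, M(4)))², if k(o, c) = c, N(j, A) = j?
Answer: 5329/25 ≈ 213.16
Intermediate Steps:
M(B) = -2*B/5 (M(B) = (2*B)*(-⅕) = -2*B/5)
(N(-13, -2) + k(2, M(4)))² = (-13 - ⅖*4)² = (-13 - 8/5)² = (-73/5)² = 5329/25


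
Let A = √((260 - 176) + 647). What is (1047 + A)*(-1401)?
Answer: -1466847 - 1401*√731 ≈ -1.5047e+6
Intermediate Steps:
A = √731 (A = √(84 + 647) = √731 ≈ 27.037)
(1047 + A)*(-1401) = (1047 + √731)*(-1401) = -1466847 - 1401*√731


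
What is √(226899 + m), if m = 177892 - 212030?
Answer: √192761 ≈ 439.05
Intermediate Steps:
m = -34138
√(226899 + m) = √(226899 - 34138) = √192761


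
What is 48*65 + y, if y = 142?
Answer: 3262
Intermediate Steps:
48*65 + y = 48*65 + 142 = 3120 + 142 = 3262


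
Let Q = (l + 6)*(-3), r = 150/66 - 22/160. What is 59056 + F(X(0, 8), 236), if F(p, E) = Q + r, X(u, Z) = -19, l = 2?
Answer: 51950039/880 ≈ 59034.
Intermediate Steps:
r = 1879/880 (r = 150*(1/66) - 22*1/160 = 25/11 - 11/80 = 1879/880 ≈ 2.1352)
Q = -24 (Q = (2 + 6)*(-3) = 8*(-3) = -24)
F(p, E) = -19241/880 (F(p, E) = -24 + 1879/880 = -19241/880)
59056 + F(X(0, 8), 236) = 59056 - 19241/880 = 51950039/880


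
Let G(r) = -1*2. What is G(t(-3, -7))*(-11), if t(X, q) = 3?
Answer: 22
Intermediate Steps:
G(r) = -2
G(t(-3, -7))*(-11) = -2*(-11) = 22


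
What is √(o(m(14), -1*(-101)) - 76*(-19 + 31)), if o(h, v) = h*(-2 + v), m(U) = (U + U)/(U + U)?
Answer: I*√813 ≈ 28.513*I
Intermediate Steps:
m(U) = 1 (m(U) = (2*U)/((2*U)) = (2*U)*(1/(2*U)) = 1)
√(o(m(14), -1*(-101)) - 76*(-19 + 31)) = √(1*(-2 - 1*(-101)) - 76*(-19 + 31)) = √(1*(-2 + 101) - 76*12) = √(1*99 - 912) = √(99 - 912) = √(-813) = I*√813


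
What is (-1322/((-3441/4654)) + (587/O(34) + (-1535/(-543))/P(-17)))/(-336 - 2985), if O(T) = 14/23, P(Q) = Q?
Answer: -407964544291/492276472758 ≈ -0.82873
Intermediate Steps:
O(T) = 14/23 (O(T) = 14*(1/23) = 14/23)
(-1322/((-3441/4654)) + (587/O(34) + (-1535/(-543))/P(-17)))/(-336 - 2985) = (-1322/((-3441/4654)) + (587/(14/23) - 1535/(-543)/(-17)))/(-336 - 2985) = (-1322/((-3441*1/4654)) + (587*(23/14) - 1535*(-1/543)*(-1/17)))/(-3321) = (-1322/(-3441/4654) + (13501/14 + (1535/543)*(-1/17)))*(-1/3321) = (-1322*(-4654/3441) + (13501/14 - 1535/9231))*(-1/3321) = (6152588/3441 + 124606241/129234)*(-1/3321) = (407964544291/148231398)*(-1/3321) = -407964544291/492276472758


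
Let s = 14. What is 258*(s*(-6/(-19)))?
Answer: 21672/19 ≈ 1140.6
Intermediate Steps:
258*(s*(-6/(-19))) = 258*(14*(-6/(-19))) = 258*(14*(-6*(-1/19))) = 258*(14*(6/19)) = 258*(84/19) = 21672/19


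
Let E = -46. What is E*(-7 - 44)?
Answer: 2346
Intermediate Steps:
E*(-7 - 44) = -46*(-7 - 44) = -46*(-51) = 2346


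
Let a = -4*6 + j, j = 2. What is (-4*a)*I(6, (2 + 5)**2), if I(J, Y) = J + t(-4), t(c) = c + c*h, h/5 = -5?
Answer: 8976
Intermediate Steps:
h = -25 (h = 5*(-5) = -25)
t(c) = -24*c (t(c) = c + c*(-25) = c - 25*c = -24*c)
a = -22 (a = -4*6 + 2 = -24 + 2 = -22)
I(J, Y) = 96 + J (I(J, Y) = J - 24*(-4) = J + 96 = 96 + J)
(-4*a)*I(6, (2 + 5)**2) = (-4*(-22))*(96 + 6) = 88*102 = 8976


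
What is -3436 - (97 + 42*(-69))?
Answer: -635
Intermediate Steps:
-3436 - (97 + 42*(-69)) = -3436 - (97 - 2898) = -3436 - 1*(-2801) = -3436 + 2801 = -635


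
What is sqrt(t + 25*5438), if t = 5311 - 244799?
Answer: I*sqrt(103538) ≈ 321.77*I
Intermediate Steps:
t = -239488
sqrt(t + 25*5438) = sqrt(-239488 + 25*5438) = sqrt(-239488 + 135950) = sqrt(-103538) = I*sqrt(103538)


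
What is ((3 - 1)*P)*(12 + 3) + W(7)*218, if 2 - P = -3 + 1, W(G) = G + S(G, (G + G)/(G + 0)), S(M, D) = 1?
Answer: 1864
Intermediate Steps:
W(G) = 1 + G (W(G) = G + 1 = 1 + G)
P = 4 (P = 2 - (-3 + 1) = 2 - 1*(-2) = 2 + 2 = 4)
((3 - 1)*P)*(12 + 3) + W(7)*218 = ((3 - 1)*4)*(12 + 3) + (1 + 7)*218 = (2*4)*15 + 8*218 = 8*15 + 1744 = 120 + 1744 = 1864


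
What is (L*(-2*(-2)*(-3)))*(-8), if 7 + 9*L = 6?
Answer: -32/3 ≈ -10.667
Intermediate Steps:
L = -1/9 (L = -7/9 + (1/9)*6 = -7/9 + 2/3 = -1/9 ≈ -0.11111)
(L*(-2*(-2)*(-3)))*(-8) = -(-2*(-2))*(-3)/9*(-8) = -4*(-3)/9*(-8) = -1/9*(-12)*(-8) = (4/3)*(-8) = -32/3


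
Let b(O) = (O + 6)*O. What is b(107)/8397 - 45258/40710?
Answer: 18698864/56973645 ≈ 0.32820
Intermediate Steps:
b(O) = O*(6 + O) (b(O) = (6 + O)*O = O*(6 + O))
b(107)/8397 - 45258/40710 = (107*(6 + 107))/8397 - 45258/40710 = (107*113)*(1/8397) - 45258*1/40710 = 12091*(1/8397) - 7543/6785 = 12091/8397 - 7543/6785 = 18698864/56973645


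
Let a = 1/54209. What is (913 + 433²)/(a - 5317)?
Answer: -5106542009/144114626 ≈ -35.434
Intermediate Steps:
a = 1/54209 ≈ 1.8447e-5
(913 + 433²)/(a - 5317) = (913 + 433²)/(1/54209 - 5317) = (913 + 187489)/(-288229252/54209) = 188402*(-54209/288229252) = -5106542009/144114626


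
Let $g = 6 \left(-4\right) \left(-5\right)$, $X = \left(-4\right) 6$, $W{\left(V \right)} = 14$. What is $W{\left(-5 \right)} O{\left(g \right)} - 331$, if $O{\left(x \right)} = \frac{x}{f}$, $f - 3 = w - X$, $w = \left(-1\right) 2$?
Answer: $- \frac{1319}{5} \approx -263.8$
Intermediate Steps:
$w = -2$
$X = -24$
$g = 120$ ($g = \left(-24\right) \left(-5\right) = 120$)
$f = 25$ ($f = 3 - -22 = 3 + \left(-2 + 24\right) = 3 + 22 = 25$)
$O{\left(x \right)} = \frac{x}{25}$
$W{\left(-5 \right)} O{\left(g \right)} - 331 = 14 \cdot \frac{1}{25} \cdot 120 - 331 = 14 \cdot \frac{24}{5} - 331 = \frac{336}{5} - 331 = - \frac{1319}{5}$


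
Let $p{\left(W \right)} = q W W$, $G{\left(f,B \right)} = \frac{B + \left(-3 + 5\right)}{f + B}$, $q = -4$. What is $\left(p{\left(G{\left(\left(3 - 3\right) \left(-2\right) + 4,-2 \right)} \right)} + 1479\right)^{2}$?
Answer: $2187441$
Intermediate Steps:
$G{\left(f,B \right)} = \frac{2 + B}{B + f}$ ($G{\left(f,B \right)} = \frac{B + 2}{B + f} = \frac{2 + B}{B + f}$)
$p{\left(W \right)} = - 4 W^{2}$ ($p{\left(W \right)} = - 4 W W = - 4 W^{2}$)
$\left(p{\left(G{\left(\left(3 - 3\right) \left(-2\right) + 4,-2 \right)} \right)} + 1479\right)^{2} = \left(- 4 \left(\frac{2 - 2}{-2 + \left(\left(3 - 3\right) \left(-2\right) + 4\right)}\right)^{2} + 1479\right)^{2} = \left(- 4 \left(\frac{1}{-2 + \left(0 \left(-2\right) + 4\right)} 0\right)^{2} + 1479\right)^{2} = \left(- 4 \left(\frac{1}{-2 + \left(0 + 4\right)} 0\right)^{2} + 1479\right)^{2} = \left(- 4 \left(\frac{1}{-2 + 4} \cdot 0\right)^{2} + 1479\right)^{2} = \left(- 4 \left(\frac{1}{2} \cdot 0\right)^{2} + 1479\right)^{2} = \left(- 4 \cdot 0^{2} + 1479\right)^{2} = \left(\left(-4\right) 0 + 1479\right)^{2} = \left(0 + 1479\right)^{2} = 1479^{2} = 2187441$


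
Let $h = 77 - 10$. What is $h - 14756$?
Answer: $-14689$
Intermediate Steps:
$h = 67$
$h - 14756 = 67 - 14756 = -14689$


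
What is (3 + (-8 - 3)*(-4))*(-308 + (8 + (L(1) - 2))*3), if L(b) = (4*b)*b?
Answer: -13066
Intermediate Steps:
L(b) = 4*b**2
(3 + (-8 - 3)*(-4))*(-308 + (8 + (L(1) - 2))*3) = (3 + (-8 - 3)*(-4))*(-308 + (8 + (4*1**2 - 2))*3) = (3 - 11*(-4))*(-308 + (8 + (4*1 - 2))*3) = (3 + 44)*(-308 + (8 + (4 - 2))*3) = 47*(-308 + (8 + 2)*3) = 47*(-308 + 10*3) = 47*(-308 + 30) = 47*(-278) = -13066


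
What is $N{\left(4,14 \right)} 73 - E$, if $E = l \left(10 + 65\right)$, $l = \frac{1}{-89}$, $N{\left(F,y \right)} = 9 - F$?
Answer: $\frac{32560}{89} \approx 365.84$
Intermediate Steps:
$l = - \frac{1}{89} \approx -0.011236$
$E = - \frac{75}{89}$ ($E = - \frac{10 + 65}{89} = \left(- \frac{1}{89}\right) 75 = - \frac{75}{89} \approx -0.8427$)
$N{\left(4,14 \right)} 73 - E = \left(9 - 4\right) 73 - - \frac{75}{89} = \left(9 - 4\right) 73 + \frac{75}{89} = 5 \cdot 73 + \frac{75}{89} = 365 + \frac{75}{89} = \frac{32560}{89}$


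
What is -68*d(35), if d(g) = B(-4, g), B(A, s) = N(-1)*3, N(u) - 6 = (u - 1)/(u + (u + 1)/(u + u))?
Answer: -1632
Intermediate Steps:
N(u) = 6 + (-1 + u)/(u + (1 + u)/(2*u)) (N(u) = 6 + (u - 1)/(u + (u + 1)/(u + u)) = 6 + (-1 + u)/(u + (1 + u)/((2*u))) = 6 + (-1 + u)/(u + (1 + u)*(1/(2*u))) = 6 + (-1 + u)/(u + (1 + u)/(2*u)))
B(A, s) = 24 (B(A, s) = (2*(3 + 2*(-1) + 7*(-1)²)/(1 - 1 + 2*(-1)²))*3 = (2*(3 - 2 + 7*1)/(1 - 1 + 2*1))*3 = (2*(3 - 2 + 7)/(1 - 1 + 2))*3 = (2*8/2)*3 = (2*(½)*8)*3 = 8*3 = 24)
d(g) = 24
-68*d(35) = -68*24 = -1632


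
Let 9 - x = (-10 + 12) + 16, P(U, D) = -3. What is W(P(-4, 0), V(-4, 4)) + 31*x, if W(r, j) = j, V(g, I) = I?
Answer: -275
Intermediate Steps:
x = -9 (x = 9 - ((-10 + 12) + 16) = 9 - (2 + 16) = 9 - 1*18 = 9 - 18 = -9)
W(P(-4, 0), V(-4, 4)) + 31*x = 4 + 31*(-9) = 4 - 279 = -275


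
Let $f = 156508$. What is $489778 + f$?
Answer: $646286$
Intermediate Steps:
$489778 + f = 489778 + 156508 = 646286$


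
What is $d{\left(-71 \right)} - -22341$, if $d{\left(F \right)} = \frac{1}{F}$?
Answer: $\frac{1586210}{71} \approx 22341.0$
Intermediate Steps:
$d{\left(-71 \right)} - -22341 = \frac{1}{-71} - -22341 = - \frac{1}{71} + 22341 = \frac{1586210}{71}$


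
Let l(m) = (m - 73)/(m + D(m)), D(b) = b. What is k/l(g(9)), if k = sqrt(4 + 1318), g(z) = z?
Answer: -9*sqrt(1322)/32 ≈ -10.226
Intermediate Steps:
k = sqrt(1322) ≈ 36.359
l(m) = (-73 + m)/(2*m) (l(m) = (m - 73)/(m + m) = (-73 + m)/((2*m)) = (-73 + m)*(1/(2*m)) = (-73 + m)/(2*m))
k/l(g(9)) = sqrt(1322)/(((1/2)*(-73 + 9)/9)) = sqrt(1322)/(((1/2)*(1/9)*(-64))) = sqrt(1322)/(-32/9) = sqrt(1322)*(-9/32) = -9*sqrt(1322)/32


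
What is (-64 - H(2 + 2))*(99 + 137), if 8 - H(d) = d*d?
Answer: -13216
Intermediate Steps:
H(d) = 8 - d² (H(d) = 8 - d*d = 8 - d²)
(-64 - H(2 + 2))*(99 + 137) = (-64 - (8 - (2 + 2)²))*(99 + 137) = (-64 - (8 - 1*4²))*236 = (-64 - (8 - 1*16))*236 = (-64 - (8 - 16))*236 = (-64 - 1*(-8))*236 = (-64 + 8)*236 = -56*236 = -13216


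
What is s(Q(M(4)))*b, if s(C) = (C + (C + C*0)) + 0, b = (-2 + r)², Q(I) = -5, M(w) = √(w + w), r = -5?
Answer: -490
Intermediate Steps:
M(w) = √2*√w (M(w) = √(2*w) = √2*√w)
b = 49 (b = (-2 - 5)² = (-7)² = 49)
s(C) = 2*C (s(C) = (C + (C + 0)) + 0 = (C + C) + 0 = 2*C + 0 = 2*C)
s(Q(M(4)))*b = (2*(-5))*49 = -10*49 = -490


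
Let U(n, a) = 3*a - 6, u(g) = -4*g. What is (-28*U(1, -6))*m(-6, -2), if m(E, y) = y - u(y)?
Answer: -6720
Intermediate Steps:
m(E, y) = 5*y (m(E, y) = y - (-4)*y = y + 4*y = 5*y)
U(n, a) = -6 + 3*a
(-28*U(1, -6))*m(-6, -2) = (-28*(-6 + 3*(-6)))*(5*(-2)) = -28*(-6 - 18)*(-10) = -28*(-24)*(-10) = 672*(-10) = -6720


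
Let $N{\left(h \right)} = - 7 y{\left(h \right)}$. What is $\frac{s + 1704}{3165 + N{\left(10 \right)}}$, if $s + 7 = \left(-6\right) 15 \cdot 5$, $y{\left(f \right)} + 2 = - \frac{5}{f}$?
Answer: $\frac{2494}{6365} \approx 0.39183$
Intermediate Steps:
$y{\left(f \right)} = -2 - \frac{5}{f}$
$s = -457$ ($s = -7 + \left(-6\right) 15 \cdot 5 = -7 - 450 = -457$)
$N{\left(h \right)} = 14 + \frac{35}{h}$ ($N{\left(h \right)} = - 7 \left(-2 - \frac{5}{h}\right) = 14 + \frac{35}{h}$)
$\frac{s + 1704}{3165 + N{\left(10 \right)}} = \frac{-457 + 1704}{3165 + \left(14 + \frac{35}{10}\right)} = \frac{1247}{3165 + \left(14 + 35 \cdot \frac{1}{10}\right)} = \frac{1247}{3165 + \left(14 + \frac{7}{2}\right)} = \frac{1247}{3165 + \frac{35}{2}} = \frac{1247}{\frac{6365}{2}} = 1247 \cdot \frac{2}{6365} = \frac{2494}{6365}$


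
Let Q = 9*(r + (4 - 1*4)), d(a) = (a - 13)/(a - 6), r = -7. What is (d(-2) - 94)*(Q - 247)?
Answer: 114235/4 ≈ 28559.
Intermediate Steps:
d(a) = (-13 + a)/(-6 + a)
Q = -63 (Q = 9*(-7 + (4 - 1*4)) = 9*(-7 + (4 - 4)) = 9*(-7 + 0) = 9*(-7) = -63)
(d(-2) - 94)*(Q - 247) = ((-13 - 2)/(-6 - 2) - 94)*(-63 - 247) = (-15/(-8) - 94)*(-310) = (-⅛*(-15) - 94)*(-310) = (15/8 - 94)*(-310) = -737/8*(-310) = 114235/4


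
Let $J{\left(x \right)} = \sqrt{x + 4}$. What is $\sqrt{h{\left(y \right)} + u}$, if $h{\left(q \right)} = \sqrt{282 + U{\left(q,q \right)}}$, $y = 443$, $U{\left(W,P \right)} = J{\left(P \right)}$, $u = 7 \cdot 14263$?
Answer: $\sqrt{99841 + \sqrt{282 + \sqrt{447}}} \approx 316.0$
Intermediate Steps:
$J{\left(x \right)} = \sqrt{4 + x}$
$u = 99841$
$U{\left(W,P \right)} = \sqrt{4 + P}$
$h{\left(q \right)} = \sqrt{282 + \sqrt{4 + q}}$
$\sqrt{h{\left(y \right)} + u} = \sqrt{\sqrt{282 + \sqrt{4 + 443}} + 99841} = \sqrt{\sqrt{282 + \sqrt{447}} + 99841} = \sqrt{99841 + \sqrt{282 + \sqrt{447}}}$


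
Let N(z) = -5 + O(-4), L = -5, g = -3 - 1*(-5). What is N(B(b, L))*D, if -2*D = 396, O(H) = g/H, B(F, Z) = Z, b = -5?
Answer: 1089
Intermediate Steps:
g = 2 (g = -3 + 5 = 2)
O(H) = 2/H
D = -198 (D = -1/2*396 = -198)
N(z) = -11/2 (N(z) = -5 + 2/(-4) = -5 + 2*(-1/4) = -5 - 1/2 = -11/2)
N(B(b, L))*D = -11/2*(-198) = 1089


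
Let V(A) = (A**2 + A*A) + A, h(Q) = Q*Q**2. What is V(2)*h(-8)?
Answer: -5120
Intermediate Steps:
h(Q) = Q**3
V(A) = A + 2*A**2 (V(A) = (A**2 + A**2) + A = 2*A**2 + A = A + 2*A**2)
V(2)*h(-8) = (2*(1 + 2*2))*(-8)**3 = (2*(1 + 4))*(-512) = (2*5)*(-512) = 10*(-512) = -5120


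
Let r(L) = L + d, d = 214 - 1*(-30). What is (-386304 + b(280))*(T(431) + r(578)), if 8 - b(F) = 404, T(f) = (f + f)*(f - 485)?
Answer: 17682244200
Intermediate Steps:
d = 244 (d = 214 + 30 = 244)
T(f) = 2*f*(-485 + f) (T(f) = (2*f)*(-485 + f) = 2*f*(-485 + f))
b(F) = -396 (b(F) = 8 - 1*404 = 8 - 404 = -396)
r(L) = 244 + L (r(L) = L + 244 = 244 + L)
(-386304 + b(280))*(T(431) + r(578)) = (-386304 - 396)*(2*431*(-485 + 431) + (244 + 578)) = -386700*(2*431*(-54) + 822) = -386700*(-46548 + 822) = -386700*(-45726) = 17682244200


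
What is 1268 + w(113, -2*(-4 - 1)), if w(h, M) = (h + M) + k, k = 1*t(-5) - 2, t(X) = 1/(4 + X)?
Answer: 1388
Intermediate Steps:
k = -3 (k = 1/(4 - 5) - 2 = 1/(-1) - 2 = 1*(-1) - 2 = -1 - 2 = -3)
w(h, M) = -3 + M + h (w(h, M) = (h + M) - 3 = (M + h) - 3 = -3 + M + h)
1268 + w(113, -2*(-4 - 1)) = 1268 + (-3 - 2*(-4 - 1) + 113) = 1268 + (-3 - 2*(-5) + 113) = 1268 + (-3 + 10 + 113) = 1268 + 120 = 1388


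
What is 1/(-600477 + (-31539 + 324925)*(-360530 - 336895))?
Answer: -1/204615331527 ≈ -4.8872e-12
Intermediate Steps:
1/(-600477 + (-31539 + 324925)*(-360530 - 336895)) = 1/(-600477 + 293386*(-697425)) = 1/(-600477 - 204614731050) = 1/(-204615331527) = -1/204615331527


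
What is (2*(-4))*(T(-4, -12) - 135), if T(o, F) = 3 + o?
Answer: 1088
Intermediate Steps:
(2*(-4))*(T(-4, -12) - 135) = (2*(-4))*((3 - 4) - 135) = -8*(-1 - 135) = -8*(-136) = 1088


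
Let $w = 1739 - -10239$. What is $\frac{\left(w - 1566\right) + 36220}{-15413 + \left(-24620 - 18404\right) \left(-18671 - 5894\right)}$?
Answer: $\frac{46632}{1056869147} \approx 4.4123 \cdot 10^{-5}$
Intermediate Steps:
$w = 11978$ ($w = 1739 + 10239 = 11978$)
$\frac{\left(w - 1566\right) + 36220}{-15413 + \left(-24620 - 18404\right) \left(-18671 - 5894\right)} = \frac{\left(11978 - 1566\right) + 36220}{-15413 + \left(-24620 - 18404\right) \left(-18671 - 5894\right)} = \frac{\left(11978 - 1566\right) + 36220}{-15413 - -1056884560} = \frac{10412 + 36220}{-15413 + 1056884560} = \frac{46632}{1056869147}$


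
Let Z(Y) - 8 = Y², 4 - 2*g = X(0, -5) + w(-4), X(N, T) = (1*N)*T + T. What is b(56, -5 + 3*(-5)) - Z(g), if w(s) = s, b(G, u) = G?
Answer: 23/4 ≈ 5.7500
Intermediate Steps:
X(N, T) = T + N*T (X(N, T) = N*T + T = T + N*T)
g = 13/2 (g = 2 - (-5*(1 + 0) - 4)/2 = 2 - (-5*1 - 4)/2 = 2 - (-5 - 4)/2 = 2 - ½*(-9) = 2 + 9/2 = 13/2 ≈ 6.5000)
Z(Y) = 8 + Y²
b(56, -5 + 3*(-5)) - Z(g) = 56 - (8 + (13/2)²) = 56 - (8 + 169/4) = 56 - 1*201/4 = 56 - 201/4 = 23/4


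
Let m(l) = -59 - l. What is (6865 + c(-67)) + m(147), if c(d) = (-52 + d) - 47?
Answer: 6493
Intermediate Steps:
c(d) = -99 + d
(6865 + c(-67)) + m(147) = (6865 + (-99 - 67)) + (-59 - 1*147) = (6865 - 166) + (-59 - 147) = 6699 - 206 = 6493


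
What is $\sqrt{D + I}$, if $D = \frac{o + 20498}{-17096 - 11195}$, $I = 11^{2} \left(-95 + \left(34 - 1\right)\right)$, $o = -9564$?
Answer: $\frac{4 i \sqrt{375297825166}}{28291} \approx 86.616 i$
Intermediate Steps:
$I = -7502$ ($I = 121 \left(-95 + 33\right) = 121 \left(-62\right) = -7502$)
$D = - \frac{10934}{28291}$ ($D = \frac{-9564 + 20498}{-17096 - 11195} = \frac{10934}{-28291} = 10934 \left(- \frac{1}{28291}\right) = - \frac{10934}{28291} \approx -0.38648$)
$\sqrt{D + I} = \sqrt{- \frac{10934}{28291} - 7502} = \sqrt{- \frac{212250016}{28291}} = \frac{4 i \sqrt{375297825166}}{28291}$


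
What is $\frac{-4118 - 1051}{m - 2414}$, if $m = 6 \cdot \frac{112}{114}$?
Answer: $\frac{98211}{45754} \approx 2.1465$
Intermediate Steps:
$m = \frac{112}{19}$ ($m = 6 \cdot 112 \cdot \frac{1}{114} = 6 \cdot \frac{56}{57} = \frac{112}{19} \approx 5.8947$)
$\frac{-4118 - 1051}{m - 2414} = \frac{-4118 - 1051}{\frac{112}{19} - 2414} = - \frac{5169}{- \frac{45754}{19}} = \left(-5169\right) \left(- \frac{19}{45754}\right) = \frac{98211}{45754}$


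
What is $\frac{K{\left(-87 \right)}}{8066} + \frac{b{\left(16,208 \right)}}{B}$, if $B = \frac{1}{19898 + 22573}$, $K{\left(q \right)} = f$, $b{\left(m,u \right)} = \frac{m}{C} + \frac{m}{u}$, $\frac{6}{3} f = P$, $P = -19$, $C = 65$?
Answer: $\frac{1106768029}{80660} \approx 13721.0$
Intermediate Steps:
$f = - \frac{19}{2}$ ($f = \frac{1}{2} \left(-19\right) = - \frac{19}{2} \approx -9.5$)
$b{\left(m,u \right)} = \frac{m}{65} + \frac{m}{u}$
$K{\left(q \right)} = - \frac{19}{2}$
$B = \frac{1}{42471} \approx 2.3545 \cdot 10^{-5}$
$\frac{K{\left(-87 \right)}}{8066} + \frac{b{\left(16,208 \right)}}{B} = - \frac{19}{2 \cdot 8066} + \left(\frac{1}{65} \cdot 16 + \frac{16}{208}\right) \frac{1}{\frac{1}{42471}} = \left(- \frac{19}{2}\right) \frac{1}{8066} + \left(\frac{16}{65} + 16 \cdot \frac{1}{208}\right) 42471 = - \frac{19}{16132} + \left(\frac{16}{65} + \frac{1}{13}\right) 42471 = - \frac{19}{16132} + \frac{21}{65} \cdot 42471 = - \frac{19}{16132} + \frac{68607}{5} = \frac{1106768029}{80660}$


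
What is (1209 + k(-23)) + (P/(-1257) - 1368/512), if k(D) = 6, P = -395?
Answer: 97554653/80448 ≈ 1212.6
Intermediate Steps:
(1209 + k(-23)) + (P/(-1257) - 1368/512) = (1209 + 6) + (-395/(-1257) - 1368/512) = 1215 + (-395*(-1/1257) - 1368*1/512) = 1215 + (395/1257 - 171/64) = 1215 - 189667/80448 = 97554653/80448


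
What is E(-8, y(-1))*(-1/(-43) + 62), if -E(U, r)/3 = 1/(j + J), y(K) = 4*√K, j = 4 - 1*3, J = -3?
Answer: 8001/86 ≈ 93.035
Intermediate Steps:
j = 1 (j = 4 - 3 = 1)
E(U, r) = 3/2 (E(U, r) = -3/(1 - 3) = -3/(-2) = -3*(-½) = 3/2)
E(-8, y(-1))*(-1/(-43) + 62) = 3*(-1/(-43) + 62)/2 = 3*(-1*(-1/43) + 62)/2 = 3*(1/43 + 62)/2 = (3/2)*(2667/43) = 8001/86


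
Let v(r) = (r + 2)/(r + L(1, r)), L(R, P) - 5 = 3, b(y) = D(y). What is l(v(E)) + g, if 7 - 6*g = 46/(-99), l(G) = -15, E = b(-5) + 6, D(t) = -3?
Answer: -8171/594 ≈ -13.756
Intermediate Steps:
b(y) = -3
L(R, P) = 8 (L(R, P) = 5 + 3 = 8)
E = 3 (E = -3 + 6 = 3)
v(r) = (2 + r)/(8 + r) (v(r) = (r + 2)/(r + 8) = (2 + r)/(8 + r))
g = 739/594 (g = 7/6 - 23/(3*(-99)) = 7/6 - 23*(-1)/(3*99) = 7/6 - ⅙*(-46/99) = 7/6 + 23/297 = 739/594 ≈ 1.2441)
l(v(E)) + g = -15 + 739/594 = -8171/594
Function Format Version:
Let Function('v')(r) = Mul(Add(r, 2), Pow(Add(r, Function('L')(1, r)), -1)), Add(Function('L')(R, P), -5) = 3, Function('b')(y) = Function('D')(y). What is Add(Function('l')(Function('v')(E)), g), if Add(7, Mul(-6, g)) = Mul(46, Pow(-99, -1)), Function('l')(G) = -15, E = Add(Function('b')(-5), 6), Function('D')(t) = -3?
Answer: Rational(-8171, 594) ≈ -13.756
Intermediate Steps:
Function('b')(y) = -3
Function('L')(R, P) = 8 (Function('L')(R, P) = Add(5, 3) = 8)
E = 3 (E = Add(-3, 6) = 3)
Function('v')(r) = Mul(Pow(Add(8, r), -1), Add(2, r)) (Function('v')(r) = Mul(Add(r, 2), Pow(Add(r, 8), -1)) = Mul(Add(2, r), Pow(Add(8, r), -1)) = Mul(Pow(Add(8, r), -1), Add(2, r)))
g = Rational(739, 594) (g = Add(Rational(7, 6), Mul(Rational(-1, 6), Mul(46, Pow(-99, -1)))) = Add(Rational(7, 6), Mul(Rational(-1, 6), Mul(46, Rational(-1, 99)))) = Add(Rational(7, 6), Mul(Rational(-1, 6), Rational(-46, 99))) = Add(Rational(7, 6), Rational(23, 297)) = Rational(739, 594) ≈ 1.2441)
Add(Function('l')(Function('v')(E)), g) = Add(-15, Rational(739, 594)) = Rational(-8171, 594)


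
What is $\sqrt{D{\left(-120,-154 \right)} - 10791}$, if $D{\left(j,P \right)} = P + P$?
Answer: $i \sqrt{11099} \approx 105.35 i$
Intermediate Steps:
$D{\left(j,P \right)} = 2 P$
$\sqrt{D{\left(-120,-154 \right)} - 10791} = \sqrt{2 \left(-154\right) - 10791} = \sqrt{-308 - 10791} = \sqrt{-11099} = i \sqrt{11099}$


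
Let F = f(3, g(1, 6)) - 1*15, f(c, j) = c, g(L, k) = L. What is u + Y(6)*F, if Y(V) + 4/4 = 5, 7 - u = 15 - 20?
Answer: -36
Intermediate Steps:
u = 12 (u = 7 - (15 - 20) = 7 - 1*(-5) = 7 + 5 = 12)
Y(V) = 4 (Y(V) = -1 + 5 = 4)
F = -12 (F = 3 - 1*15 = 3 - 15 = -12)
u + Y(6)*F = 12 + 4*(-12) = 12 - 48 = -36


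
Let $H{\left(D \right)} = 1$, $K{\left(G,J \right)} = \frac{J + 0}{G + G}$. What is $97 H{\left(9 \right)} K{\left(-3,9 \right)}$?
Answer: $- \frac{291}{2} \approx -145.5$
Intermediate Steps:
$K{\left(G,J \right)} = \frac{J}{2 G}$
$97 H{\left(9 \right)} K{\left(-3,9 \right)} = 97 \cdot 1 \cdot \frac{1}{2} \cdot 9 \frac{1}{-3} = 97 \cdot \frac{1}{2} \cdot 9 \left(- \frac{1}{3}\right) = 97 \left(- \frac{3}{2}\right) = - \frac{291}{2}$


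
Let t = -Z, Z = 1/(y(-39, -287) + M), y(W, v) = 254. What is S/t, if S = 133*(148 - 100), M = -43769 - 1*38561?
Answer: 523973184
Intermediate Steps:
M = -82330 (M = -43769 - 38561 = -82330)
Z = -1/82076 (Z = 1/(254 - 82330) = 1/(-82076) = -1/82076 ≈ -1.2184e-5)
S = 6384 (S = 133*48 = 6384)
t = 1/82076 (t = -1*(-1/82076) = 1/82076 ≈ 1.2184e-5)
S/t = 6384/(1/82076) = 6384*82076 = 523973184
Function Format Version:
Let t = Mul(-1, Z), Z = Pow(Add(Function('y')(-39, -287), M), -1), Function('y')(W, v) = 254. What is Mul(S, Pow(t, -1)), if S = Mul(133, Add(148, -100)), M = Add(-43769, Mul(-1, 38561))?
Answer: 523973184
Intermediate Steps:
M = -82330 (M = Add(-43769, -38561) = -82330)
Z = Rational(-1, 82076) (Z = Pow(Add(254, -82330), -1) = Pow(-82076, -1) = Rational(-1, 82076) ≈ -1.2184e-5)
S = 6384 (S = Mul(133, 48) = 6384)
t = Rational(1, 82076) (t = Mul(-1, Rational(-1, 82076)) = Rational(1, 82076) ≈ 1.2184e-5)
Mul(S, Pow(t, -1)) = Mul(6384, Pow(Rational(1, 82076), -1)) = Mul(6384, 82076) = 523973184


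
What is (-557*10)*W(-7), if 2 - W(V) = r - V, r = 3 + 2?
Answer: 55700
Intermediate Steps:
r = 5
W(V) = -3 + V (W(V) = 2 - (5 - V) = 2 + (-5 + V) = -3 + V)
(-557*10)*W(-7) = (-557*10)*(-3 - 7) = -5570*(-10) = 55700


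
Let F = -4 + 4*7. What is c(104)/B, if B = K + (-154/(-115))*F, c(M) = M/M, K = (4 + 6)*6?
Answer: 115/10596 ≈ 0.010853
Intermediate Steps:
K = 60 (K = 10*6 = 60)
F = 24 (F = -4 + 28 = 24)
c(M) = 1
B = 10596/115 (B = 60 - 154/(-115)*24 = 60 - 154*(-1/115)*24 = 60 + (154/115)*24 = 60 + 3696/115 = 10596/115 ≈ 92.139)
c(104)/B = 1/(10596/115) = 1*(115/10596) = 115/10596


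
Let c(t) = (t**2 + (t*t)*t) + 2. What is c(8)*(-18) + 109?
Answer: -10295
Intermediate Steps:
c(t) = 2 + t**2 + t**3 (c(t) = (t**2 + t**2*t) + 2 = (t**2 + t**3) + 2 = 2 + t**2 + t**3)
c(8)*(-18) + 109 = (2 + 8**2 + 8**3)*(-18) + 109 = (2 + 64 + 512)*(-18) + 109 = 578*(-18) + 109 = -10404 + 109 = -10295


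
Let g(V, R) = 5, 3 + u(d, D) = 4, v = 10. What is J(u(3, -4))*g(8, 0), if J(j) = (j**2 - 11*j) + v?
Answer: 0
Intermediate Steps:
u(d, D) = 1 (u(d, D) = -3 + 4 = 1)
J(j) = 10 + j**2 - 11*j (J(j) = (j**2 - 11*j) + 10 = 10 + j**2 - 11*j)
J(u(3, -4))*g(8, 0) = (10 + 1**2 - 11*1)*5 = (10 + 1 - 11)*5 = 0*5 = 0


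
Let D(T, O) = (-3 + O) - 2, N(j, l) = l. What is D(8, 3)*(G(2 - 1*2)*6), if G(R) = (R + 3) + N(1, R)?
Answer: -36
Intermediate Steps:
D(T, O) = -5 + O
G(R) = 3 + 2*R (G(R) = (R + 3) + R = (3 + R) + R = 3 + 2*R)
D(8, 3)*(G(2 - 1*2)*6) = (-5 + 3)*((3 + 2*(2 - 1*2))*6) = -2*(3 + 2*(2 - 2))*6 = -2*(3 + 2*0)*6 = -2*(3 + 0)*6 = -6*6 = -2*18 = -36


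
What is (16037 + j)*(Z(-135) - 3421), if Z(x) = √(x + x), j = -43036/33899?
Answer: -5979547497/109 + 1630785681*I*√30/33899 ≈ -5.4858e+7 + 2.6349e+5*I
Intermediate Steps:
j = -43036/33899 (j = -43036*1/33899 = -43036/33899 ≈ -1.2695)
Z(x) = √2*√x (Z(x) = √(2*x) = √2*√x)
(16037 + j)*(Z(-135) - 3421) = (16037 - 43036/33899)*(√2*√(-135) - 3421) = 543595227*(√2*(3*I*√15) - 3421)/33899 = 543595227*(3*I*√30 - 3421)/33899 = 543595227*(-3421 + 3*I*√30)/33899 = -5979547497/109 + 1630785681*I*√30/33899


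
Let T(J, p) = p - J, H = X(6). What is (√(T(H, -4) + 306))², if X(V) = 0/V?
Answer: 302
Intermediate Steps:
X(V) = 0
H = 0
(√(T(H, -4) + 306))² = (√((-4 - 1*0) + 306))² = (√((-4 + 0) + 306))² = (√(-4 + 306))² = (√302)² = 302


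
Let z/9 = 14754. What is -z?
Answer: -132786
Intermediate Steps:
z = 132786 (z = 9*14754 = 132786)
-z = -1*132786 = -132786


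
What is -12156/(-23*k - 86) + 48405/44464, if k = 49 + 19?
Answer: 14770777/1746800 ≈ 8.4559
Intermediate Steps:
k = 68
-12156/(-23*k - 86) + 48405/44464 = -12156/(-23*68 - 86) + 48405/44464 = -12156/(-1564 - 86) + 48405*(1/44464) = -12156/(-1650) + 6915/6352 = -12156*(-1/1650) + 6915/6352 = 2026/275 + 6915/6352 = 14770777/1746800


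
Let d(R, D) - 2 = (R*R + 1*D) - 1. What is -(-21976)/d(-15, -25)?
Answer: 328/3 ≈ 109.33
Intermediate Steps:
d(R, D) = 1 + D + R**2 (d(R, D) = 2 + ((R*R + 1*D) - 1) = 2 + ((R**2 + D) - 1) = 2 + ((D + R**2) - 1) = 2 + (-1 + D + R**2) = 1 + D + R**2)
-(-21976)/d(-15, -25) = -(-21976)/(1 - 25 + (-15)**2) = -(-21976)/(1 - 25 + 225) = -(-21976)/201 = -41*(-8/3) = 328/3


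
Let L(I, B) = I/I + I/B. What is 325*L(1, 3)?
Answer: 1300/3 ≈ 433.33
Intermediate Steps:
L(I, B) = 1 + I/B
325*L(1, 3) = 325*((3 + 1)/3) = 325*((1/3)*4) = 325*(4/3) = 1300/3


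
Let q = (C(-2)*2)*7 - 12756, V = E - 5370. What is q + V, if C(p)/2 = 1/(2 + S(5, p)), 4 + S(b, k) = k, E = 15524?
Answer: -2609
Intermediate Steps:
S(b, k) = -4 + k
C(p) = 2/(-2 + p) (C(p) = 2/(2 + (-4 + p)) = 2/(-2 + p))
V = 10154 (V = 15524 - 5370 = 10154)
q = -12763 (q = ((2/(-2 - 2))*2)*7 - 12756 = ((2/(-4))*2)*7 - 12756 = ((2*(-¼))*2)*7 - 12756 = -½*2*7 - 12756 = -1*7 - 12756 = -7 - 12756 = -12763)
q + V = -12763 + 10154 = -2609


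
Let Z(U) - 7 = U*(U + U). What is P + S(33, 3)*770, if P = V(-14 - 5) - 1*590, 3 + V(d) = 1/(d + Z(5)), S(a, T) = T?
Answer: 65247/38 ≈ 1717.0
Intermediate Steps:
Z(U) = 7 + 2*U² (Z(U) = 7 + U*(U + U) = 7 + U*(2*U) = 7 + 2*U²)
V(d) = -3 + 1/(57 + d) (V(d) = -3 + 1/(d + (7 + 2*5²)) = -3 + 1/(d + (7 + 2*25)) = -3 + 1/(d + (7 + 50)) = -3 + 1/(d + 57) = -3 + 1/(57 + d))
P = -22533/38 (P = (-170 - 3*(-14 - 5))/(57 + (-14 - 5)) - 1*590 = (-170 - 3*(-19))/(57 - 19) - 590 = (-170 + 57)/38 - 590 = (1/38)*(-113) - 590 = -113/38 - 590 = -22533/38 ≈ -592.97)
P + S(33, 3)*770 = -22533/38 + 3*770 = -22533/38 + 2310 = 65247/38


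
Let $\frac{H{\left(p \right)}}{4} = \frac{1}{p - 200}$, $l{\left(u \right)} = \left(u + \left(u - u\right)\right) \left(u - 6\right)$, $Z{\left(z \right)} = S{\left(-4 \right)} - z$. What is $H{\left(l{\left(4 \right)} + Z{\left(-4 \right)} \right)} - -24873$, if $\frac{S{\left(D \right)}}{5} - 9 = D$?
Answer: $\frac{4452263}{179} \approx 24873.0$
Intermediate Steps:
$S{\left(D \right)} = 45 + 5 D$
$Z{\left(z \right)} = 25 - z$ ($Z{\left(z \right)} = \left(45 + 5 \left(-4\right)\right) - z = \left(45 - 20\right) - z = 25 - z$)
$l{\left(u \right)} = u \left(-6 + u\right)$ ($l{\left(u \right)} = \left(u + 0\right) \left(-6 + u\right) = u \left(-6 + u\right)$)
$H{\left(p \right)} = \frac{4}{-200 + p}$ ($H{\left(p \right)} = \frac{4}{p - 200} = \frac{4}{-200 + p}$)
$H{\left(l{\left(4 \right)} + Z{\left(-4 \right)} \right)} - -24873 = \frac{4}{-200 + \left(4 \left(-6 + 4\right) + \left(25 - -4\right)\right)} - -24873 = \frac{4}{-200 + \left(4 \left(-2\right) + \left(25 + 4\right)\right)} + 24873 = \frac{4}{-200 + \left(-8 + 29\right)} + 24873 = \frac{4}{-200 + 21} + 24873 = \frac{4}{-179} + 24873 = 4 \left(- \frac{1}{179}\right) + 24873 = - \frac{4}{179} + 24873 = \frac{4452263}{179}$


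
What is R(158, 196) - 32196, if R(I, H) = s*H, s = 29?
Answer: -26512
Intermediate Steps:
R(I, H) = 29*H
R(158, 196) - 32196 = 29*196 - 32196 = 5684 - 32196 = -26512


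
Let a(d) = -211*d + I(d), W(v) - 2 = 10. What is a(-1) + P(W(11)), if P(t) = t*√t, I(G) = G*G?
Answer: 212 + 24*√3 ≈ 253.57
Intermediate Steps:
I(G) = G²
W(v) = 12 (W(v) = 2 + 10 = 12)
a(d) = d² - 211*d (a(d) = -211*d + d² = d² - 211*d)
P(t) = t^(3/2)
a(-1) + P(W(11)) = -(-211 - 1) + 12^(3/2) = -1*(-212) + 24*√3 = 212 + 24*√3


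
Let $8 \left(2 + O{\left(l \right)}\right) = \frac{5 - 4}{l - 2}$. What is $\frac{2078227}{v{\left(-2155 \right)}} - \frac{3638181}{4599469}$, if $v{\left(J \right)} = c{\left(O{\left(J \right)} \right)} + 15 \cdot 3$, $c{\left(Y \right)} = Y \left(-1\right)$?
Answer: $\frac{164942678169354555}{3730321141477} \approx 44217.0$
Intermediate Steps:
$O{\left(l \right)} = -2 + \frac{1}{8 \left(-2 + l\right)}$ ($O{\left(l \right)} = -2 + \frac{\left(5 - 4\right) \frac{1}{l - 2}}{8} = -2 + \frac{1 \frac{1}{-2 + l}}{8} = -2 + \frac{1}{8 \left(-2 + l\right)}$)
$c{\left(Y \right)} = - Y$
$v{\left(J \right)} = 45 - \frac{33 - 16 J}{8 \left(-2 + J\right)}$ ($v{\left(J \right)} = - \frac{33 - 16 J}{8 \left(-2 + J\right)} + 15 \cdot 3 = - \frac{33 - 16 J}{8 \left(-2 + J\right)} + 45 = 45 - \frac{33 - 16 J}{8 \left(-2 + J\right)}$)
$\frac{2078227}{v{\left(-2155 \right)}} - \frac{3638181}{4599469} = \frac{2078227}{\frac{1}{8} \frac{1}{-2 - 2155} \left(-753 + 376 \left(-2155\right)\right)} - \frac{3638181}{4599469} = \frac{2078227}{\frac{1}{8} \frac{1}{-2157} \left(-753 - 810280\right)} - \frac{3638181}{4599469} = \frac{2078227}{\frac{1}{8} \left(- \frac{1}{2157}\right) \left(-811033\right)} - \frac{3638181}{4599469} = \frac{2078227}{\frac{811033}{17256}} - \frac{3638181}{4599469} = 2078227 \cdot \frac{17256}{811033} - \frac{3638181}{4599469} = \frac{35861885112}{811033} - \frac{3638181}{4599469} = \frac{164942678169354555}{3730321141477}$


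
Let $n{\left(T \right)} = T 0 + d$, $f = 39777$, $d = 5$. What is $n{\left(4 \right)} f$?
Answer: $198885$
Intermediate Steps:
$n{\left(T \right)} = 5$ ($n{\left(T \right)} = T 0 + 5 = 0 + 5 = 5$)
$n{\left(4 \right)} f = 5 \cdot 39777 = 198885$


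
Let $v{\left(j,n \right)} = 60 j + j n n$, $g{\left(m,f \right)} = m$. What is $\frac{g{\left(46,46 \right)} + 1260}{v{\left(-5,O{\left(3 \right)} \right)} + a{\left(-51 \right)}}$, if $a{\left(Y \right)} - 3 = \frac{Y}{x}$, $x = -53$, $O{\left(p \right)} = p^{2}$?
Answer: $- \frac{69218}{37155} \approx -1.863$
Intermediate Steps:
$a{\left(Y \right)} = 3 - \frac{Y}{53}$ ($a{\left(Y \right)} = 3 + \frac{Y}{-53} = 3 + Y \left(- \frac{1}{53}\right) = 3 - \frac{Y}{53}$)
$v{\left(j,n \right)} = 60 j + j n^{2}$
$\frac{g{\left(46,46 \right)} + 1260}{v{\left(-5,O{\left(3 \right)} \right)} + a{\left(-51 \right)}} = \frac{46 + 1260}{- 5 \left(60 + \left(3^{2}\right)^{2}\right) + \left(3 - - \frac{51}{53}\right)} = \frac{1306}{- 5 \left(60 + 9^{2}\right) + \left(3 + \frac{51}{53}\right)} = \frac{1306}{- 5 \left(60 + 81\right) + \frac{210}{53}} = \frac{1306}{\left(-5\right) 141 + \frac{210}{53}} = \frac{1306}{-705 + \frac{210}{53}} = \frac{1306}{- \frac{37155}{53}} = 1306 \left(- \frac{53}{37155}\right) = - \frac{69218}{37155}$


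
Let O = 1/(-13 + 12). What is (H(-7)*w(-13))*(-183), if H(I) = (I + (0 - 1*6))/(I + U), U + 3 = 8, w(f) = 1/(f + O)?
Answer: 2379/28 ≈ 84.964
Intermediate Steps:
O = -1 (O = 1/(-1) = -1)
w(f) = 1/(-1 + f) (w(f) = 1/(f - 1) = 1/(-1 + f))
U = 5 (U = -3 + 8 = 5)
H(I) = (-6 + I)/(5 + I) (H(I) = (I + (0 - 1*6))/(I + 5) = (I + (0 - 6))/(5 + I) = (I - 6)/(5 + I) = (-6 + I)/(5 + I))
(H(-7)*w(-13))*(-183) = (((-6 - 7)/(5 - 7))/(-1 - 13))*(-183) = ((-13/(-2))/(-14))*(-183) = (-½*(-13)*(-1/14))*(-183) = ((13/2)*(-1/14))*(-183) = -13/28*(-183) = 2379/28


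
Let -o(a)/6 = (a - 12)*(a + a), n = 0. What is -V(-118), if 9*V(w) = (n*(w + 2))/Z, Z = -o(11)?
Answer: 0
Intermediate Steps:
o(a) = -12*a*(-12 + a) (o(a) = -6*(a - 12)*(a + a) = -6*(-12 + a)*2*a = -12*a*(-12 + a))
Z = -132 (Z = -12*11*(12 - 1*11) = -12*11*(12 - 11) = -12*11 = -1*132 = -132)
V(w) = 0 (V(w) = ((0*(w + 2))/(-132))/9 = ((0*(2 + w))*(-1/132))/9 = (0*(-1/132))/9 = (⅑)*0 = 0)
-V(-118) = -1*0 = 0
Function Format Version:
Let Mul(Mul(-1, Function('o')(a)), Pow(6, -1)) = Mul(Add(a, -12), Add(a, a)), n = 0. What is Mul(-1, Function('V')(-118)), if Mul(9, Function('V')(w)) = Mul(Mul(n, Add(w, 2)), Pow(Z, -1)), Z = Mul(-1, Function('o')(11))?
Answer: 0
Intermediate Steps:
Function('o')(a) = Mul(-12, a, Add(-12, a)) (Function('o')(a) = Mul(-6, Mul(Add(a, -12), Add(a, a))) = Mul(-6, Mul(Add(-12, a), Mul(2, a))) = Mul(-6, Mul(2, a, Add(-12, a))) = Mul(-12, a, Add(-12, a)))
Z = -132 (Z = Mul(-1, Mul(12, 11, Add(12, Mul(-1, 11)))) = Mul(-1, Mul(12, 11, Add(12, -11))) = Mul(-1, Mul(12, 11, 1)) = Mul(-1, 132) = -132)
Function('V')(w) = 0 (Function('V')(w) = Mul(Rational(1, 9), Mul(Mul(0, Add(w, 2)), Pow(-132, -1))) = Mul(Rational(1, 9), Mul(Mul(0, Add(2, w)), Rational(-1, 132))) = Mul(Rational(1, 9), Mul(0, Rational(-1, 132))) = Mul(Rational(1, 9), 0) = 0)
Mul(-1, Function('V')(-118)) = Mul(-1, 0) = 0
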